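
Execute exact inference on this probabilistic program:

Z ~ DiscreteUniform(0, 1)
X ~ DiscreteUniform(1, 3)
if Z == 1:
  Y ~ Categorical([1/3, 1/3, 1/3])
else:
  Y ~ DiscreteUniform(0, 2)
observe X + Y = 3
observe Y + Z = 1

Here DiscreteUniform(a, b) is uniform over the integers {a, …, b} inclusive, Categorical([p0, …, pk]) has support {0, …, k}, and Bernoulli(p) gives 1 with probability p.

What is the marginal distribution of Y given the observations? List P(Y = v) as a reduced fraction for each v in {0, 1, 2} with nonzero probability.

Enumerate traces; 2 have nonzero weight after conditioning:
  (Z=0, X=2, Y=1) weight 1/18
  (Z=1, X=3, Y=0) weight 1/18
Group by Y:
  weight(Y=0) = 1/18
  weight(Y=1) = 1/18
Total weight = 1/18 + 1/18 = 1/9
P(Y=0 | obs) = 1/18 / 1/9 = 1/2
P(Y=1 | obs) = 1/18 / 1/9 = 1/2

P(Y=0) = 1/2, P(Y=1) = 1/2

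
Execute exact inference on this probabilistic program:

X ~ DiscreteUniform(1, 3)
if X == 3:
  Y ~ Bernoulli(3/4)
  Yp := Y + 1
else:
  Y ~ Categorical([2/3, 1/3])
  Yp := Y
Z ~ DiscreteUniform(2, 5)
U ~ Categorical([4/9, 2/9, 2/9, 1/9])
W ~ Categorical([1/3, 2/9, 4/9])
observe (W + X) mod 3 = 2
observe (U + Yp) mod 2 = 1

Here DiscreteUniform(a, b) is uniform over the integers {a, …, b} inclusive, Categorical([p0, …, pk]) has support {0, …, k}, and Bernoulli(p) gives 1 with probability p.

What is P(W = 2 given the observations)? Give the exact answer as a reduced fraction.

P(W = 2 | obs) = 3/7

Enumerate traces; 48 have nonzero weight after conditioning:
  (X=1, Y=0, Z=2, U=1, W=1) weight 2/729
  (X=1, Y=0, Z=2, U=3, W=1) weight 1/729
  (X=1, Y=0, Z=3, U=1, W=1) weight 2/729
  (X=1, Y=0, Z=3, U=3, W=1) weight 1/729
  (X=1, Y=0, Z=4, U=1, W=1) weight 2/729
  (X=1, Y=0, Z=4, U=3, W=1) weight 1/729
  (X=1, Y=0, Z=5, U=1, W=1) weight 2/729
  (X=1, Y=0, Z=5, U=3, W=1) weight 1/729
  (X=2, Y=0, Z=2, U=1, W=0) weight 1/243
  (X=3, Y=0, Z=2, U=0, W=2) weight 1/243
  … 38 more
Group by W:
  weight(W=0) = 4/81
  weight(W=1) = 8/243
  weight(W=2) = 5/81
Total weight = 4/81 + 8/243 + 5/81 = 35/243
P(W=0 | obs) = 4/81 / 35/243 = 12/35
P(W=1 | obs) = 8/243 / 35/243 = 8/35
P(W=2 | obs) = 5/81 / 35/243 = 3/7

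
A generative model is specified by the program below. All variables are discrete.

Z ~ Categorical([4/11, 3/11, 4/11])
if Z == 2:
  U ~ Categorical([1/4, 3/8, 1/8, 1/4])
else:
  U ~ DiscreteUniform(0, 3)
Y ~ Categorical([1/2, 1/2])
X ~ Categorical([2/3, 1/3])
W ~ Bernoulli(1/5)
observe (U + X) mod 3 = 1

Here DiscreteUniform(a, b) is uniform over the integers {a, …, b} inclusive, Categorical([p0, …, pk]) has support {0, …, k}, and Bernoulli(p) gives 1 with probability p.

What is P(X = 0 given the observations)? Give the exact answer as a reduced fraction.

P(X = 0 | obs) = 13/24

Enumerate traces; 36 have nonzero weight after conditioning:
  (Z=0, U=0, Y=0, X=1, W=0) weight 2/165
  (Z=0, U=0, Y=0, X=1, W=1) weight 1/330
  (Z=0, U=0, Y=1, X=1, W=0) weight 2/165
  (Z=0, U=0, Y=1, X=1, W=1) weight 1/330
  (Z=0, U=1, Y=0, X=0, W=0) weight 4/165
  (Z=0, U=1, Y=0, X=0, W=1) weight 1/165
  (Z=0, U=1, Y=1, X=0, W=0) weight 4/165
  (Z=0, U=1, Y=1, X=0, W=1) weight 1/165
  … 28 more
Group by X:
  weight(X=0) = 13/66
  weight(X=1) = 1/6
Total weight = 13/66 + 1/6 = 4/11
P(X=0 | obs) = 13/66 / 4/11 = 13/24
P(X=1 | obs) = 1/6 / 4/11 = 11/24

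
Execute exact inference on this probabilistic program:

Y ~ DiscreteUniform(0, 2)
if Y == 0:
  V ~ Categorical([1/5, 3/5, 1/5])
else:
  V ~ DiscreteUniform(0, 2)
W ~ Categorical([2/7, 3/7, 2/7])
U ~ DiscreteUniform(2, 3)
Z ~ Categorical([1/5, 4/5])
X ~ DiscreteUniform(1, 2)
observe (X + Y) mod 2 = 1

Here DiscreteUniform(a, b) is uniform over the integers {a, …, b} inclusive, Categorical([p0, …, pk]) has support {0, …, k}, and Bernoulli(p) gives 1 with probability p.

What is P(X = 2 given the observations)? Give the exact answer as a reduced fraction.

Enumerate traces; 108 have nonzero weight after conditioning:
  (Y=0, V=0, W=0, U=2, Z=0, X=1) weight 1/1050
  (Y=0, V=0, W=0, U=2, Z=1, X=1) weight 2/525
  (Y=0, V=0, W=0, U=3, Z=0, X=1) weight 1/1050
  (Y=0, V=0, W=0, U=3, Z=1, X=1) weight 2/525
  (Y=0, V=0, W=1, U=2, Z=0, X=1) weight 1/700
  (Y=0, V=0, W=1, U=2, Z=1, X=1) weight 1/175
  (Y=0, V=0, W=1, U=3, Z=0, X=1) weight 1/700
  (Y=0, V=0, W=1, U=3, Z=1, X=1) weight 1/175
  (Y=1, V=0, W=0, U=2, Z=0, X=2) weight 1/630
  … 99 more
Group by X:
  weight(X=1) = 1/3
  weight(X=2) = 1/6
Total weight = 1/3 + 1/6 = 1/2
P(X=1 | obs) = 1/3 / 1/2 = 2/3
P(X=2 | obs) = 1/6 / 1/2 = 1/3

P(X = 2 | obs) = 1/3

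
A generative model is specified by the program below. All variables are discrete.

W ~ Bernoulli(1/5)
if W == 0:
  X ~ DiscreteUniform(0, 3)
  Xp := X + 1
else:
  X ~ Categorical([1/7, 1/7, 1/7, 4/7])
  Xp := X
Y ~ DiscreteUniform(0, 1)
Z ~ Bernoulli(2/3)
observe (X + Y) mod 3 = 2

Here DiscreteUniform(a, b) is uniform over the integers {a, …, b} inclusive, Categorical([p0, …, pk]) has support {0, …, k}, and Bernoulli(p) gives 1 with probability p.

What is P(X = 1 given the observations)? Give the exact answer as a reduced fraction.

P(X = 1 | obs) = 1/2

Enumerate traces; 8 have nonzero weight after conditioning:
  (W=0, X=1, Y=1, Z=0) weight 1/30
  (W=0, X=1, Y=1, Z=1) weight 1/15
  (W=0, X=2, Y=0, Z=0) weight 1/30
  (W=0, X=2, Y=0, Z=1) weight 1/15
  (W=1, X=1, Y=1, Z=0) weight 1/210
  (W=1, X=1, Y=1, Z=1) weight 1/105
  (W=1, X=2, Y=0, Z=0) weight 1/210
  (W=1, X=2, Y=0, Z=1) weight 1/105
Group by X:
  weight(X=1) = 4/35
  weight(X=2) = 4/35
Total weight = 4/35 + 4/35 = 8/35
P(X=1 | obs) = 4/35 / 8/35 = 1/2
P(X=2 | obs) = 4/35 / 8/35 = 1/2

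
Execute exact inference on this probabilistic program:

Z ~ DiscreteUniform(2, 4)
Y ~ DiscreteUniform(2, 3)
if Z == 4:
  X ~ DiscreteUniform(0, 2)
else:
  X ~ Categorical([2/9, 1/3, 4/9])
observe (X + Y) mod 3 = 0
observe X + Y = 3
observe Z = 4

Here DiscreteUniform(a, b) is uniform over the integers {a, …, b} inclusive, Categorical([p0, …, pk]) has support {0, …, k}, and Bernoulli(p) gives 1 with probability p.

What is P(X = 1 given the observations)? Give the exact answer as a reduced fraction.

P(X = 1 | obs) = 1/2

Enumerate traces; 2 have nonzero weight after conditioning:
  (Z=4, Y=2, X=1) weight 1/18
  (Z=4, Y=3, X=0) weight 1/18
Group by X:
  weight(X=0) = 1/18
  weight(X=1) = 1/18
Total weight = 1/18 + 1/18 = 1/9
P(X=0 | obs) = 1/18 / 1/9 = 1/2
P(X=1 | obs) = 1/18 / 1/9 = 1/2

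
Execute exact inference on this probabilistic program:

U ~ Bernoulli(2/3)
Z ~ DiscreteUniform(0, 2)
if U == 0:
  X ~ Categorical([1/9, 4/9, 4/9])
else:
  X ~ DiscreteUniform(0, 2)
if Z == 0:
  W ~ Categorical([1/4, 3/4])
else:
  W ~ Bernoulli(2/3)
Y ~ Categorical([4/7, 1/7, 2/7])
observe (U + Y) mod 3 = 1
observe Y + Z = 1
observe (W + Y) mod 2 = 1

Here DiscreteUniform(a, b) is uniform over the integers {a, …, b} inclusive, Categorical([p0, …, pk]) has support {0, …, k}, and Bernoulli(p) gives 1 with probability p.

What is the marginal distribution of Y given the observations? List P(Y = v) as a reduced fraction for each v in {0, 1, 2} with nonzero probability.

Enumerate traces; 6 have nonzero weight after conditioning:
  (U=0, Z=0, X=0, W=0, Y=1) weight 1/2268
  (U=0, Z=0, X=1, W=0, Y=1) weight 1/567
  (U=0, Z=0, X=2, W=0, Y=1) weight 1/567
  (U=1, Z=1, X=0, W=1, Y=0) weight 16/567
  (U=1, Z=1, X=1, W=1, Y=0) weight 16/567
  (U=1, Z=1, X=2, W=1, Y=0) weight 16/567
Group by Y:
  weight(Y=0) = 16/189
  weight(Y=1) = 1/252
Total weight = 16/189 + 1/252 = 67/756
P(Y=0 | obs) = 16/189 / 67/756 = 64/67
P(Y=1 | obs) = 1/252 / 67/756 = 3/67

P(Y=0) = 64/67, P(Y=1) = 3/67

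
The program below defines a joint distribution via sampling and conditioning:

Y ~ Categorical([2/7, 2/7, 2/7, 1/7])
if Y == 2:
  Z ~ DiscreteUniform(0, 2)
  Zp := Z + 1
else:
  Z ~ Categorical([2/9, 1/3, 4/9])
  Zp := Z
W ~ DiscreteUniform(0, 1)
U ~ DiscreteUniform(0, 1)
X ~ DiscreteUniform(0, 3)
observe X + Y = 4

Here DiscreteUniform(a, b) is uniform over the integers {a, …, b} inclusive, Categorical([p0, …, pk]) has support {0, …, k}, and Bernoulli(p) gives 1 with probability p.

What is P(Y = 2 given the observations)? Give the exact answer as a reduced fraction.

Enumerate traces; 36 have nonzero weight after conditioning:
  (Y=1, Z=0, W=0, U=0, X=3) weight 1/252
  (Y=1, Z=0, W=0, U=1, X=3) weight 1/252
  (Y=1, Z=0, W=1, U=0, X=3) weight 1/252
  (Y=1, Z=0, W=1, U=1, X=3) weight 1/252
  (Y=1, Z=1, W=0, U=0, X=3) weight 1/168
  (Y=1, Z=1, W=0, U=1, X=3) weight 1/168
  (Y=1, Z=1, W=1, U=0, X=3) weight 1/168
  (Y=1, Z=1, W=1, U=1, X=3) weight 1/168
  (Y=2, Z=0, W=0, U=0, X=2) weight 1/168
  (Y=3, Z=0, W=0, U=0, X=1) weight 1/504
  … 26 more
Group by Y:
  weight(Y=1) = 1/14
  weight(Y=2) = 1/14
  weight(Y=3) = 1/28
Total weight = 1/14 + 1/14 + 1/28 = 5/28
P(Y=1 | obs) = 1/14 / 5/28 = 2/5
P(Y=2 | obs) = 1/14 / 5/28 = 2/5
P(Y=3 | obs) = 1/28 / 5/28 = 1/5

P(Y = 2 | obs) = 2/5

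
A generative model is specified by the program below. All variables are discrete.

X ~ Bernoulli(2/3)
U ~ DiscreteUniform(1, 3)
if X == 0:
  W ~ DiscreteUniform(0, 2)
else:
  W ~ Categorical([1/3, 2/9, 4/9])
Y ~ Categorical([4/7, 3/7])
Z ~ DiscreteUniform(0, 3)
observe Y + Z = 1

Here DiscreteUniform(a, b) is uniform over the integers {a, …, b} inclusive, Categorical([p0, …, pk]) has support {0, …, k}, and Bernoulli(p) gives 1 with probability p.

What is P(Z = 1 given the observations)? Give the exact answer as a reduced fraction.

Enumerate traces; 36 have nonzero weight after conditioning:
  (X=0, U=1, W=0, Y=0, Z=1) weight 1/189
  (X=0, U=1, W=0, Y=1, Z=0) weight 1/252
  (X=0, U=1, W=1, Y=0, Z=1) weight 1/189
  (X=0, U=1, W=1, Y=1, Z=0) weight 1/252
  (X=0, U=1, W=2, Y=0, Z=1) weight 1/189
  (X=0, U=1, W=2, Y=1, Z=0) weight 1/252
  (X=0, U=2, W=0, Y=0, Z=1) weight 1/189
  (X=0, U=2, W=0, Y=1, Z=0) weight 1/252
  … 28 more
Group by Z:
  weight(Z=0) = 3/28
  weight(Z=1) = 1/7
Total weight = 3/28 + 1/7 = 1/4
P(Z=0 | obs) = 3/28 / 1/4 = 3/7
P(Z=1 | obs) = 1/7 / 1/4 = 4/7

P(Z = 1 | obs) = 4/7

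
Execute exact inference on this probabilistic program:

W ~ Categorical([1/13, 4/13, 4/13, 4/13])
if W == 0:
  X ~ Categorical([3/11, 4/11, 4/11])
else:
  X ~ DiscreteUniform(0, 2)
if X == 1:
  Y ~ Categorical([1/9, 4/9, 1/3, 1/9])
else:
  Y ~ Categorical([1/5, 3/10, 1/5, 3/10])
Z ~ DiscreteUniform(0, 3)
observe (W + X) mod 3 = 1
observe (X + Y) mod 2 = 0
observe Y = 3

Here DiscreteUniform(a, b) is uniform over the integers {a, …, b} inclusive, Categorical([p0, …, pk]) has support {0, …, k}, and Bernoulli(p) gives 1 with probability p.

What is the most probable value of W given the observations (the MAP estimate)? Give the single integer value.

argmax_v P(W = v | obs) = 3

Enumerate traces; 8 have nonzero weight after conditioning:
  (W=0, X=1, Y=3, Z=0) weight 1/1287
  (W=0, X=1, Y=3, Z=1) weight 1/1287
  (W=0, X=1, Y=3, Z=2) weight 1/1287
  (W=0, X=1, Y=3, Z=3) weight 1/1287
  (W=3, X=1, Y=3, Z=0) weight 1/351
  (W=3, X=1, Y=3, Z=1) weight 1/351
  (W=3, X=1, Y=3, Z=2) weight 1/351
  (W=3, X=1, Y=3, Z=3) weight 1/351
Group by W:
  weight(W=0) = 4/1287
  weight(W=3) = 4/351
Total weight = 4/1287 + 4/351 = 56/3861
P(W=0 | obs) = 4/1287 / 56/3861 = 3/14
P(W=3 | obs) = 4/351 / 56/3861 = 11/14
argmax = 3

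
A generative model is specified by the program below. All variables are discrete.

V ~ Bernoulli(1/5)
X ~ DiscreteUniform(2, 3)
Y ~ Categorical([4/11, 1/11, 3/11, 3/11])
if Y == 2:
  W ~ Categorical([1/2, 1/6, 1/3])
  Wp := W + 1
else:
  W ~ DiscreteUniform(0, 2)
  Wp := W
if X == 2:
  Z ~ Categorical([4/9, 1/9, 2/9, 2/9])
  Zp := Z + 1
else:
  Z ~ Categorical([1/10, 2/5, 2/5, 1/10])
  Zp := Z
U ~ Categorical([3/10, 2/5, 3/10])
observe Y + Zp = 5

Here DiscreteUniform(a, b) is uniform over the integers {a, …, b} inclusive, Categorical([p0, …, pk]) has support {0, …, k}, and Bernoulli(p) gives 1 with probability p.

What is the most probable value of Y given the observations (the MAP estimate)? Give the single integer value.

argmax_v P(Y = v | obs) = 3

Enumerate traces; 90 have nonzero weight after conditioning:
  (V=0, X=2, Y=1, W=0, Z=3, U=0) weight 2/2475
  (V=0, X=2, Y=1, W=0, Z=3, U=1) weight 8/7425
  (V=0, X=2, Y=1, W=0, Z=3, U=2) weight 2/2475
  (V=0, X=2, Y=1, W=1, Z=3, U=0) weight 2/2475
  (V=0, X=2, Y=1, W=1, Z=3, U=1) weight 8/7425
  (V=0, X=2, Y=1, W=1, Z=3, U=2) weight 2/2475
  (V=0, X=2, Y=1, W=2, Z=3, U=0) weight 2/2475
  (V=0, X=2, Y=1, W=2, Z=3, U=1) weight 8/7425
  (V=0, X=2, Y=2, W=0, Z=2, U=0) weight 1/275
  (V=0, X=2, Y=3, W=0, Z=1, U=0) weight 1/825
  … 80 more
Group by Y:
  weight(Y=1) = 1/99
  weight(Y=2) = 29/660
  weight(Y=3) = 23/330
Total weight = 1/99 + 29/660 + 23/330 = 49/396
P(Y=1 | obs) = 1/99 / 49/396 = 4/49
P(Y=2 | obs) = 29/660 / 49/396 = 87/245
P(Y=3 | obs) = 23/330 / 49/396 = 138/245
argmax = 3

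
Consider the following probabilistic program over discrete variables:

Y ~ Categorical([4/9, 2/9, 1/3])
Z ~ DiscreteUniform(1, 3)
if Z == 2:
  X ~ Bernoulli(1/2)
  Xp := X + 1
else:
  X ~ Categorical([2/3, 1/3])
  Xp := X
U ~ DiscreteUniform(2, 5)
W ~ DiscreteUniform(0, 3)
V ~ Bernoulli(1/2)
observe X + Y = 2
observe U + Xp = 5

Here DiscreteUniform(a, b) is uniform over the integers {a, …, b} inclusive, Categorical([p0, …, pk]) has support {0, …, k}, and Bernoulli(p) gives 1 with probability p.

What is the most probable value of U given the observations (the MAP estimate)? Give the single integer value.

argmax_v P(U = v | obs) = 5

Enumerate traces; 48 have nonzero weight after conditioning:
  (Y=1, Z=1, X=1, U=4, W=0, V=0) weight 1/1296
  (Y=1, Z=1, X=1, U=4, W=0, V=1) weight 1/1296
  (Y=1, Z=1, X=1, U=4, W=1, V=0) weight 1/1296
  (Y=1, Z=1, X=1, U=4, W=1, V=1) weight 1/1296
  (Y=1, Z=1, X=1, U=4, W=2, V=0) weight 1/1296
  (Y=1, Z=1, X=1, U=4, W=2, V=1) weight 1/1296
  (Y=1, Z=1, X=1, U=4, W=3, V=0) weight 1/1296
  (Y=1, Z=1, X=1, U=4, W=3, V=1) weight 1/1296
  (Y=1, Z=2, X=1, U=3, W=0, V=0) weight 1/864
  (Y=2, Z=1, X=0, U=5, W=0, V=0) weight 1/432
  … 38 more
Group by U:
  weight(U=3) = 1/108
  weight(U=4) = 17/648
  weight(U=5) = 1/27
Total weight = 1/108 + 17/648 + 1/27 = 47/648
P(U=3 | obs) = 1/108 / 47/648 = 6/47
P(U=4 | obs) = 17/648 / 47/648 = 17/47
P(U=5 | obs) = 1/27 / 47/648 = 24/47
argmax = 5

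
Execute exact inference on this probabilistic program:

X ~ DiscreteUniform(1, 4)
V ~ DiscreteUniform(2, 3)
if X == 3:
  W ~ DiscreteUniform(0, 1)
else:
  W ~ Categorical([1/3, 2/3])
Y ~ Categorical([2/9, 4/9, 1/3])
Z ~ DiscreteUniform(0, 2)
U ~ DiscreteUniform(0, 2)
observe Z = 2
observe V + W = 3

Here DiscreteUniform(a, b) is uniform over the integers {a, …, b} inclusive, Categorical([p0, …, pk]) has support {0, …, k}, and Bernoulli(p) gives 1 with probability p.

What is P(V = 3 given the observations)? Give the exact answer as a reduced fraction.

P(V = 3 | obs) = 3/8

Enumerate traces; 72 have nonzero weight after conditioning:
  (X=1, V=2, W=1, Y=0, Z=2, U=0) weight 1/486
  (X=1, V=2, W=1, Y=0, Z=2, U=1) weight 1/486
  (X=1, V=2, W=1, Y=0, Z=2, U=2) weight 1/486
  (X=1, V=2, W=1, Y=1, Z=2, U=0) weight 1/243
  (X=1, V=2, W=1, Y=1, Z=2, U=1) weight 1/243
  (X=1, V=2, W=1, Y=1, Z=2, U=2) weight 1/243
  (X=1, V=2, W=1, Y=2, Z=2, U=0) weight 1/324
  (X=1, V=2, W=1, Y=2, Z=2, U=1) weight 1/324
  (X=1, V=3, W=0, Y=0, Z=2, U=0) weight 1/972
  … 63 more
Group by V:
  weight(V=2) = 5/48
  weight(V=3) = 1/16
Total weight = 5/48 + 1/16 = 1/6
P(V=2 | obs) = 5/48 / 1/6 = 5/8
P(V=3 | obs) = 1/16 / 1/6 = 3/8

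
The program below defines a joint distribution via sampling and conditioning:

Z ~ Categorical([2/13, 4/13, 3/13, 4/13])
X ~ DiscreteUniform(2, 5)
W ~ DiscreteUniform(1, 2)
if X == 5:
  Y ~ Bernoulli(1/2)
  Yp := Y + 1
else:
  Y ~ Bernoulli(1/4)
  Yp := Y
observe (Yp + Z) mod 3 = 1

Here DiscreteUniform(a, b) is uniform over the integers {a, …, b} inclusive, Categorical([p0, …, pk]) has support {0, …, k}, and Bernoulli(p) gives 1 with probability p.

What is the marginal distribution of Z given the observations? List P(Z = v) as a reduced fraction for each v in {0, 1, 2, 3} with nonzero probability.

Enumerate traces; 24 have nonzero weight after conditioning:
  (Z=0, X=2, W=1, Y=1) weight 1/208
  (Z=0, X=2, W=2, Y=1) weight 1/208
  (Z=0, X=3, W=1, Y=1) weight 1/208
  (Z=0, X=3, W=2, Y=1) weight 1/208
  (Z=0, X=4, W=1, Y=1) weight 1/208
  (Z=0, X=4, W=2, Y=1) weight 1/208
  (Z=0, X=5, W=1, Y=0) weight 1/104
  (Z=0, X=5, W=2, Y=0) weight 1/104
  (Z=1, X=2, W=1, Y=0) weight 3/104
  (Z=2, X=5, W=1, Y=1) weight 3/208
  … 14 more
Group by Z:
  weight(Z=0) = 5/104
  weight(Z=1) = 9/52
  weight(Z=2) = 3/104
  weight(Z=3) = 5/52
Total weight = 5/104 + 9/52 + 3/104 + 5/52 = 9/26
P(Z=0 | obs) = 5/104 / 9/26 = 5/36
P(Z=1 | obs) = 9/52 / 9/26 = 1/2
P(Z=2 | obs) = 3/104 / 9/26 = 1/12
P(Z=3 | obs) = 5/52 / 9/26 = 5/18

P(Z=0) = 5/36, P(Z=1) = 1/2, P(Z=2) = 1/12, P(Z=3) = 5/18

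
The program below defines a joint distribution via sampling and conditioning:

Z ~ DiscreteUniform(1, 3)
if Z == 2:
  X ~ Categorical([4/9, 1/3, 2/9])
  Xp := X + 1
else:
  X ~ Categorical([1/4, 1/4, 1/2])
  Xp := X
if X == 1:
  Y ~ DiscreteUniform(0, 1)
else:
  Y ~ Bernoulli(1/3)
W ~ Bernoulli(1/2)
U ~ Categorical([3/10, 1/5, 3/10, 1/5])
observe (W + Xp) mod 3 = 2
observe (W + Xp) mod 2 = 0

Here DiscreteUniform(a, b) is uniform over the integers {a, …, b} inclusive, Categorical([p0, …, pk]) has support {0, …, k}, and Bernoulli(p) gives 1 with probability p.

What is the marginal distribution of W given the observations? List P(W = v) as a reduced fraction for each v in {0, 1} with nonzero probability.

Enumerate traces; 48 have nonzero weight after conditioning:
  (Z=1, X=1, Y=0, W=1, U=0) weight 1/160
  (Z=1, X=1, Y=0, W=1, U=1) weight 1/240
  (Z=1, X=1, Y=0, W=1, U=2) weight 1/160
  (Z=1, X=1, Y=0, W=1, U=3) weight 1/240
  (Z=1, X=1, Y=1, W=1, U=0) weight 1/160
  (Z=1, X=1, Y=1, W=1, U=1) weight 1/240
  (Z=1, X=1, Y=1, W=1, U=2) weight 1/160
  (Z=1, X=1, Y=1, W=1, U=3) weight 1/240
  (Z=1, X=2, Y=0, W=0, U=0) weight 1/60
  … 39 more
Group by W:
  weight(W=0) = 2/9
  weight(W=1) = 17/108
Total weight = 2/9 + 17/108 = 41/108
P(W=0 | obs) = 2/9 / 41/108 = 24/41
P(W=1 | obs) = 17/108 / 41/108 = 17/41

P(W=0) = 24/41, P(W=1) = 17/41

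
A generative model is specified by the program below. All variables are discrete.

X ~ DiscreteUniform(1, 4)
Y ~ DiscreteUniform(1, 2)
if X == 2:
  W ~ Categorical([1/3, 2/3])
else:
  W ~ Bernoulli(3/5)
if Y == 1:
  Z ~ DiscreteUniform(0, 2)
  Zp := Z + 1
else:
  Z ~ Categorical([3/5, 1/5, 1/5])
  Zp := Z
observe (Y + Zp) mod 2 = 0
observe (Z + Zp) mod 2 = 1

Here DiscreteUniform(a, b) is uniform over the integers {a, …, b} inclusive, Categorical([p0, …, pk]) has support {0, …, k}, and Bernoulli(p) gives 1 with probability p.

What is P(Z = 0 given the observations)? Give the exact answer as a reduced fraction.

P(Z = 0 | obs) = 1/2

Enumerate traces; 16 have nonzero weight after conditioning:
  (X=1, Y=1, W=0, Z=0) weight 1/60
  (X=1, Y=1, W=0, Z=2) weight 1/60
  (X=1, Y=1, W=1, Z=0) weight 1/40
  (X=1, Y=1, W=1, Z=2) weight 1/40
  (X=2, Y=1, W=0, Z=0) weight 1/72
  (X=2, Y=1, W=0, Z=2) weight 1/72
  (X=2, Y=1, W=1, Z=0) weight 1/36
  (X=2, Y=1, W=1, Z=2) weight 1/36
  … 8 more
Group by Z:
  weight(Z=0) = 1/6
  weight(Z=2) = 1/6
Total weight = 1/6 + 1/6 = 1/3
P(Z=0 | obs) = 1/6 / 1/3 = 1/2
P(Z=2 | obs) = 1/6 / 1/3 = 1/2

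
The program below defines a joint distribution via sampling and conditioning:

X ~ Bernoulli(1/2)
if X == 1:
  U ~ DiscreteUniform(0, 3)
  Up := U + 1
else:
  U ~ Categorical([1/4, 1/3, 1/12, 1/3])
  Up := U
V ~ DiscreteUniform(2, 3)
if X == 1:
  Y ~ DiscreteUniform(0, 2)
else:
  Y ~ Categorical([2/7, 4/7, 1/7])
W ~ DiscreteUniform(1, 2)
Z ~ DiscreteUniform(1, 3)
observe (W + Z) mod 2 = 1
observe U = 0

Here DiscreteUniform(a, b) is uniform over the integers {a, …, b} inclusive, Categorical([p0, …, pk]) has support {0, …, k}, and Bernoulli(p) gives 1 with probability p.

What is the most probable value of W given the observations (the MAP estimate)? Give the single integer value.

argmax_v P(W = v | obs) = 2

Enumerate traces; 36 have nonzero weight after conditioning:
  (X=0, U=0, V=2, Y=0, W=1, Z=2) weight 1/336
  (X=0, U=0, V=2, Y=0, W=2, Z=1) weight 1/336
  (X=0, U=0, V=2, Y=0, W=2, Z=3) weight 1/336
  (X=0, U=0, V=2, Y=1, W=1, Z=2) weight 1/168
  (X=0, U=0, V=2, Y=1, W=2, Z=1) weight 1/168
  (X=0, U=0, V=2, Y=1, W=2, Z=3) weight 1/168
  (X=0, U=0, V=2, Y=2, W=1, Z=2) weight 1/672
  (X=0, U=0, V=2, Y=2, W=2, Z=1) weight 1/672
  … 28 more
Group by W:
  weight(W=1) = 1/24
  weight(W=2) = 1/12
Total weight = 1/24 + 1/12 = 1/8
P(W=1 | obs) = 1/24 / 1/8 = 1/3
P(W=2 | obs) = 1/12 / 1/8 = 2/3
argmax = 2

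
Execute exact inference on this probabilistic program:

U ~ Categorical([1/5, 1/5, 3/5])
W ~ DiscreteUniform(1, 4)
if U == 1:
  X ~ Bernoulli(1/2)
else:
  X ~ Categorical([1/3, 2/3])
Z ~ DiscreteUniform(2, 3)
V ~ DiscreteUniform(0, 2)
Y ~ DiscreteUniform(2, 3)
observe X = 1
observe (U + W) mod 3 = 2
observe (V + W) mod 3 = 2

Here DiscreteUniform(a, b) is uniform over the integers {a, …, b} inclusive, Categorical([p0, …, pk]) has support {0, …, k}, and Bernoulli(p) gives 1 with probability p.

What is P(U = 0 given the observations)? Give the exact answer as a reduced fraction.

Enumerate traces; 16 have nonzero weight after conditioning:
  (U=0, W=2, X=1, Z=2, V=0, Y=2) weight 1/360
  (U=0, W=2, X=1, Z=2, V=0, Y=3) weight 1/360
  (U=0, W=2, X=1, Z=3, V=0, Y=2) weight 1/360
  (U=0, W=2, X=1, Z=3, V=0, Y=3) weight 1/360
  (U=1, W=1, X=1, Z=2, V=1, Y=2) weight 1/480
  (U=1, W=1, X=1, Z=2, V=1, Y=3) weight 1/480
  (U=1, W=1, X=1, Z=3, V=1, Y=2) weight 1/480
  (U=1, W=1, X=1, Z=3, V=1, Y=3) weight 1/480
  (U=2, W=3, X=1, Z=2, V=2, Y=2) weight 1/120
  … 7 more
Group by U:
  weight(U=0) = 1/90
  weight(U=1) = 1/60
  weight(U=2) = 1/30
Total weight = 1/90 + 1/60 + 1/30 = 11/180
P(U=0 | obs) = 1/90 / 11/180 = 2/11
P(U=1 | obs) = 1/60 / 11/180 = 3/11
P(U=2 | obs) = 1/30 / 11/180 = 6/11

P(U = 0 | obs) = 2/11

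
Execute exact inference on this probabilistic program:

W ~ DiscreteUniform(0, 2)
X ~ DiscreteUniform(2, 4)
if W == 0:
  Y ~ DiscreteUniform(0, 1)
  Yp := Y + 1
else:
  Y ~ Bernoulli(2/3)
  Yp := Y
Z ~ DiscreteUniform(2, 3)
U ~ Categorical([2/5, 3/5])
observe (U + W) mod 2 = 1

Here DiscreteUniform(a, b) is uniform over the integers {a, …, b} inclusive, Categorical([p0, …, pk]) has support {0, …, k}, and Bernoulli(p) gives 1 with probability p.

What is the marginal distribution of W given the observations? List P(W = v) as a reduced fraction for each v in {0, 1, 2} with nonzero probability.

Enumerate traces; 36 have nonzero weight after conditioning:
  (W=0, X=2, Y=0, Z=2, U=1) weight 1/60
  (W=0, X=2, Y=0, Z=3, U=1) weight 1/60
  (W=0, X=2, Y=1, Z=2, U=1) weight 1/60
  (W=0, X=2, Y=1, Z=3, U=1) weight 1/60
  (W=0, X=3, Y=0, Z=2, U=1) weight 1/60
  (W=0, X=3, Y=0, Z=3, U=1) weight 1/60
  (W=0, X=3, Y=1, Z=2, U=1) weight 1/60
  (W=0, X=3, Y=1, Z=3, U=1) weight 1/60
  (W=1, X=2, Y=0, Z=2, U=0) weight 1/135
  (W=2, X=2, Y=0, Z=2, U=1) weight 1/90
  … 26 more
Group by W:
  weight(W=0) = 1/5
  weight(W=1) = 2/15
  weight(W=2) = 1/5
Total weight = 1/5 + 2/15 + 1/5 = 8/15
P(W=0 | obs) = 1/5 / 8/15 = 3/8
P(W=1 | obs) = 2/15 / 8/15 = 1/4
P(W=2 | obs) = 1/5 / 8/15 = 3/8

P(W=0) = 3/8, P(W=1) = 1/4, P(W=2) = 3/8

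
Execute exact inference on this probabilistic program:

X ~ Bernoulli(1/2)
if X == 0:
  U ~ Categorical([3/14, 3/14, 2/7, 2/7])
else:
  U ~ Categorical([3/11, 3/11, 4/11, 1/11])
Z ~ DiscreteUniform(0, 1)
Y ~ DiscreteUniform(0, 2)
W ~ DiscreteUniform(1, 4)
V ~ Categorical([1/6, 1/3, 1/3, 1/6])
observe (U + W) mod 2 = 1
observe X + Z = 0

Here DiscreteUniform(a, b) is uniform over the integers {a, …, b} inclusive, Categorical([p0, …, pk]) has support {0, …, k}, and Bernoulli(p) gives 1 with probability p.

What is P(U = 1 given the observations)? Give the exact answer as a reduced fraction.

P(U = 1 | obs) = 3/14

Enumerate traces; 96 have nonzero weight after conditioning:
  (X=0, U=0, Z=0, Y=0, W=1, V=0) weight 1/1344
  (X=0, U=0, Z=0, Y=0, W=1, V=1) weight 1/672
  (X=0, U=0, Z=0, Y=0, W=1, V=2) weight 1/672
  (X=0, U=0, Z=0, Y=0, W=1, V=3) weight 1/1344
  (X=0, U=0, Z=0, Y=0, W=3, V=0) weight 1/1344
  (X=0, U=0, Z=0, Y=0, W=3, V=1) weight 1/672
  (X=0, U=0, Z=0, Y=0, W=3, V=2) weight 1/672
  (X=0, U=0, Z=0, Y=0, W=3, V=3) weight 1/1344
  (X=0, U=1, Z=0, Y=0, W=2, V=0) weight 1/1344
  (X=0, U=2, Z=0, Y=0, W=1, V=0) weight 1/1008
  … 86 more
Group by U:
  weight(U=0) = 3/112
  weight(U=1) = 3/112
  weight(U=2) = 1/28
  weight(U=3) = 1/28
Total weight = 3/112 + 3/112 + 1/28 + 1/28 = 1/8
P(U=0 | obs) = 3/112 / 1/8 = 3/14
P(U=1 | obs) = 3/112 / 1/8 = 3/14
P(U=2 | obs) = 1/28 / 1/8 = 2/7
P(U=3 | obs) = 1/28 / 1/8 = 2/7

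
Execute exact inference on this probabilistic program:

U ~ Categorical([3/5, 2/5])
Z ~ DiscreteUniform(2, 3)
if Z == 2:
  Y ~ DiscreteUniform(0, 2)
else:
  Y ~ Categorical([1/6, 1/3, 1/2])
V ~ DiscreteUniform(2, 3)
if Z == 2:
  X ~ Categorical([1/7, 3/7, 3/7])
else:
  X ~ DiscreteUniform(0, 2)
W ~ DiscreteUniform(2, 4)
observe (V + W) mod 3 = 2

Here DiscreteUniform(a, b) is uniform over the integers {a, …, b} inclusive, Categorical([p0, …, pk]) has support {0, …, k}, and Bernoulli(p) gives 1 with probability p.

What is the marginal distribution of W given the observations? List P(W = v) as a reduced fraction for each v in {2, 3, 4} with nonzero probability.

Enumerate traces; 72 have nonzero weight after conditioning:
  (U=0, Z=2, Y=0, V=2, X=0, W=3) weight 1/420
  (U=0, Z=2, Y=0, V=2, X=1, W=3) weight 1/140
  (U=0, Z=2, Y=0, V=2, X=2, W=3) weight 1/140
  (U=0, Z=2, Y=0, V=3, X=0, W=2) weight 1/420
  (U=0, Z=2, Y=0, V=3, X=1, W=2) weight 1/140
  (U=0, Z=2, Y=0, V=3, X=2, W=2) weight 1/140
  (U=0, Z=2, Y=1, V=2, X=0, W=3) weight 1/420
  (U=0, Z=2, Y=1, V=2, X=1, W=3) weight 1/140
  … 64 more
Group by W:
  weight(W=2) = 1/6
  weight(W=3) = 1/6
Total weight = 1/6 + 1/6 = 1/3
P(W=2 | obs) = 1/6 / 1/3 = 1/2
P(W=3 | obs) = 1/6 / 1/3 = 1/2

P(W=2) = 1/2, P(W=3) = 1/2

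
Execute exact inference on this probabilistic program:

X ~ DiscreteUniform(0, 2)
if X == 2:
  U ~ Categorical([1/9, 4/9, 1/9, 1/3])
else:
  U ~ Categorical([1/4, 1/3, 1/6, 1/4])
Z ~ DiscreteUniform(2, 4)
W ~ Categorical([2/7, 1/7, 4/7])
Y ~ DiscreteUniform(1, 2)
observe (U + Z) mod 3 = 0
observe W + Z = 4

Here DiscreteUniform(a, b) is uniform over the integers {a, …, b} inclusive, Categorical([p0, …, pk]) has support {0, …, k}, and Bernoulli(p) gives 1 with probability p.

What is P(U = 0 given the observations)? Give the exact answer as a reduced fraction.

Enumerate traces; 24 have nonzero weight after conditioning:
  (X=0, U=0, Z=3, W=1, Y=1) weight 1/504
  (X=0, U=0, Z=3, W=1, Y=2) weight 1/504
  (X=0, U=1, Z=2, W=2, Y=1) weight 2/189
  (X=0, U=1, Z=2, W=2, Y=2) weight 2/189
  (X=0, U=2, Z=4, W=0, Y=1) weight 1/378
  (X=0, U=2, Z=4, W=0, Y=2) weight 1/378
  (X=0, U=3, Z=3, W=1, Y=1) weight 1/504
  (X=0, U=3, Z=3, W=1, Y=2) weight 1/504
  … 16 more
Group by U:
  weight(U=0) = 11/1134
  weight(U=1) = 40/567
  weight(U=2) = 8/567
  weight(U=3) = 5/378
Total weight = 11/1134 + 40/567 + 8/567 + 5/378 = 61/567
P(U=0 | obs) = 11/1134 / 61/567 = 11/122
P(U=1 | obs) = 40/567 / 61/567 = 40/61
P(U=2 | obs) = 8/567 / 61/567 = 8/61
P(U=3 | obs) = 5/378 / 61/567 = 15/122

P(U = 0 | obs) = 11/122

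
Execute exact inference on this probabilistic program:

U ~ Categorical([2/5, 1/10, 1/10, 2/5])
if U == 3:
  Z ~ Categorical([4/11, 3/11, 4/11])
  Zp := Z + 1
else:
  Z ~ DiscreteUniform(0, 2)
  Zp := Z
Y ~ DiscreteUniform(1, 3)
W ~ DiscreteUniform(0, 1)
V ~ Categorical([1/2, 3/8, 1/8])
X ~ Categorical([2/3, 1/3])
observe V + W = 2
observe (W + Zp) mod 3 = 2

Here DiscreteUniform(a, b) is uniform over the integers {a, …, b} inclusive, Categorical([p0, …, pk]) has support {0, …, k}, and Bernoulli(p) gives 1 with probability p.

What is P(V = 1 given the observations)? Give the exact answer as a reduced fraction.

Enumerate traces; 48 have nonzero weight after conditioning:
  (U=0, Z=1, Y=1, W=1, V=1, X=0) weight 1/180
  (U=0, Z=1, Y=1, W=1, V=1, X=1) weight 1/360
  (U=0, Z=1, Y=2, W=1, V=1, X=0) weight 1/180
  (U=0, Z=1, Y=2, W=1, V=1, X=1) weight 1/360
  (U=0, Z=1, Y=3, W=1, V=1, X=0) weight 1/180
  (U=0, Z=1, Y=3, W=1, V=1, X=1) weight 1/360
  (U=0, Z=2, Y=1, W=0, V=2, X=0) weight 1/540
  (U=0, Z=2, Y=1, W=0, V=2, X=1) weight 1/1080
  … 40 more
Group by V:
  weight(V=1) = 57/880
  weight(V=2) = 17/880
Total weight = 57/880 + 17/880 = 37/440
P(V=1 | obs) = 57/880 / 37/440 = 57/74
P(V=2 | obs) = 17/880 / 37/440 = 17/74

P(V = 1 | obs) = 57/74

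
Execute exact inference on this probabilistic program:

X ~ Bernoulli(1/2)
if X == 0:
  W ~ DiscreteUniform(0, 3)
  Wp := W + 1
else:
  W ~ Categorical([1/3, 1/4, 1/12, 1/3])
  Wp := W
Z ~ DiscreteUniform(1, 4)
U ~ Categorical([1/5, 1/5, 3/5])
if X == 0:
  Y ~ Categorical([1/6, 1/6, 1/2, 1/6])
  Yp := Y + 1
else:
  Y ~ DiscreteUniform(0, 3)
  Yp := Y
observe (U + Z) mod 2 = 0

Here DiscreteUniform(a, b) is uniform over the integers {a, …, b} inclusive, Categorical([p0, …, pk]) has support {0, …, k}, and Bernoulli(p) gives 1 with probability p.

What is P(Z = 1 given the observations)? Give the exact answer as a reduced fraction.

Enumerate traces; 192 have nonzero weight after conditioning:
  (X=0, W=0, Z=1, U=1, Y=0) weight 1/960
  (X=0, W=0, Z=1, U=1, Y=1) weight 1/960
  (X=0, W=0, Z=1, U=1, Y=2) weight 1/320
  (X=0, W=0, Z=1, U=1, Y=3) weight 1/960
  (X=0, W=0, Z=2, U=0, Y=0) weight 1/960
  (X=0, W=0, Z=2, U=0, Y=1) weight 1/960
  (X=0, W=0, Z=2, U=0, Y=2) weight 1/320
  (X=0, W=0, Z=2, U=0, Y=3) weight 1/960
  (X=0, W=0, Z=3, U=1, Y=0) weight 1/960
  (X=0, W=0, Z=4, U=0, Y=0) weight 1/960
  … 182 more
Group by Z:
  weight(Z=1) = 1/20
  weight(Z=2) = 1/5
  weight(Z=3) = 1/20
  weight(Z=4) = 1/5
Total weight = 1/20 + 1/5 + 1/20 + 1/5 = 1/2
P(Z=1 | obs) = 1/20 / 1/2 = 1/10
P(Z=2 | obs) = 1/5 / 1/2 = 2/5
P(Z=3 | obs) = 1/20 / 1/2 = 1/10
P(Z=4 | obs) = 1/5 / 1/2 = 2/5

P(Z = 1 | obs) = 1/10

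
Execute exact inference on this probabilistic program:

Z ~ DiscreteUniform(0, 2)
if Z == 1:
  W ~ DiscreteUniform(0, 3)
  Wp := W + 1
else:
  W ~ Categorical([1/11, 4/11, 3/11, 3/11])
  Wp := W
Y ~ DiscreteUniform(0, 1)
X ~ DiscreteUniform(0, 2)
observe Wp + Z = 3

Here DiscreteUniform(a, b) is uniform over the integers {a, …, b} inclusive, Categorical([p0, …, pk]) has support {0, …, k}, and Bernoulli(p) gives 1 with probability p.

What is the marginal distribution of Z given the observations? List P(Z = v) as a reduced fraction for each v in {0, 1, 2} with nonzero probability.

P(Z=0) = 4/13, P(Z=1) = 11/39, P(Z=2) = 16/39

Enumerate traces; 18 have nonzero weight after conditioning:
  (Z=0, W=3, Y=0, X=0) weight 1/66
  (Z=0, W=3, Y=0, X=1) weight 1/66
  (Z=0, W=3, Y=0, X=2) weight 1/66
  (Z=0, W=3, Y=1, X=0) weight 1/66
  (Z=0, W=3, Y=1, X=1) weight 1/66
  (Z=0, W=3, Y=1, X=2) weight 1/66
  (Z=1, W=1, Y=0, X=0) weight 1/72
  (Z=1, W=1, Y=0, X=1) weight 1/72
  (Z=2, W=1, Y=0, X=0) weight 2/99
  … 9 more
Group by Z:
  weight(Z=0) = 1/11
  weight(Z=1) = 1/12
  weight(Z=2) = 4/33
Total weight = 1/11 + 1/12 + 4/33 = 13/44
P(Z=0 | obs) = 1/11 / 13/44 = 4/13
P(Z=1 | obs) = 1/12 / 13/44 = 11/39
P(Z=2 | obs) = 4/33 / 13/44 = 16/39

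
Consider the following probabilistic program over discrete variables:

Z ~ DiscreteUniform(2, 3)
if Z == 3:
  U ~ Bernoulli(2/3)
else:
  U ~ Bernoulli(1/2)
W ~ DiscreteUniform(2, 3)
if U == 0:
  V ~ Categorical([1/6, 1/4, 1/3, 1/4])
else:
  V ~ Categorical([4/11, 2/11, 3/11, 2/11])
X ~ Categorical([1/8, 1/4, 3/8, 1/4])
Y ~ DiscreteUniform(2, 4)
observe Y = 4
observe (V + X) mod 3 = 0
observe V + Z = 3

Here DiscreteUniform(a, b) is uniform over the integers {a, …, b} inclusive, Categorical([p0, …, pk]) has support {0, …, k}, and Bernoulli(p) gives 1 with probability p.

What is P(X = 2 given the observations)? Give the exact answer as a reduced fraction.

Enumerate traces; 12 have nonzero weight after conditioning:
  (Z=2, U=0, W=2, V=1, X=2, Y=4) weight 1/256
  (Z=2, U=0, W=3, V=1, X=2, Y=4) weight 1/256
  (Z=2, U=1, W=2, V=1, X=2, Y=4) weight 1/352
  (Z=2, U=1, W=3, V=1, X=2, Y=4) weight 1/352
  (Z=3, U=0, W=2, V=0, X=0, Y=4) weight 1/1728
  (Z=3, U=0, W=2, V=0, X=3, Y=4) weight 1/864
  (Z=3, U=0, W=3, V=0, X=0, Y=4) weight 1/1728
  (Z=3, U=0, W=3, V=0, X=3, Y=4) weight 1/864
  … 4 more
Group by X:
  weight(X=0) = 59/9504
  weight(X=2) = 19/1408
  weight(X=3) = 59/4752
Total weight = 59/9504 + 19/1408 + 59/4752 = 37/1152
P(X=0 | obs) = 59/9504 / 37/1152 = 236/1221
P(X=2 | obs) = 19/1408 / 37/1152 = 171/407
P(X=3 | obs) = 59/4752 / 37/1152 = 472/1221

P(X = 2 | obs) = 171/407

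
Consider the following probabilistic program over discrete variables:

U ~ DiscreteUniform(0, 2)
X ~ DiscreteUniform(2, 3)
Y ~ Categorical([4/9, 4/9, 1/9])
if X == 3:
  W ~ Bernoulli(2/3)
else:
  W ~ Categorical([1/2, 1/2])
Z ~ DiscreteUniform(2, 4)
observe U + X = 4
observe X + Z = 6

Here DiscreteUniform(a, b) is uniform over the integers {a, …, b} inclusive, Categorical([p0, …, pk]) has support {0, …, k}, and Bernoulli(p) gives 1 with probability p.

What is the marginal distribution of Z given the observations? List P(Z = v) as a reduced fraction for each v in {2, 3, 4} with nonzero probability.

P(Z=3) = 1/2, P(Z=4) = 1/2

Enumerate traces; 12 have nonzero weight after conditioning:
  (U=1, X=3, Y=0, W=0, Z=3) weight 2/243
  (U=1, X=3, Y=0, W=1, Z=3) weight 4/243
  (U=1, X=3, Y=1, W=0, Z=3) weight 2/243
  (U=1, X=3, Y=1, W=1, Z=3) weight 4/243
  (U=1, X=3, Y=2, W=0, Z=3) weight 1/486
  (U=1, X=3, Y=2, W=1, Z=3) weight 1/243
  (U=2, X=2, Y=0, W=0, Z=4) weight 1/81
  (U=2, X=2, Y=0, W=1, Z=4) weight 1/81
  … 4 more
Group by Z:
  weight(Z=3) = 1/18
  weight(Z=4) = 1/18
Total weight = 1/18 + 1/18 = 1/9
P(Z=3 | obs) = 1/18 / 1/9 = 1/2
P(Z=4 | obs) = 1/18 / 1/9 = 1/2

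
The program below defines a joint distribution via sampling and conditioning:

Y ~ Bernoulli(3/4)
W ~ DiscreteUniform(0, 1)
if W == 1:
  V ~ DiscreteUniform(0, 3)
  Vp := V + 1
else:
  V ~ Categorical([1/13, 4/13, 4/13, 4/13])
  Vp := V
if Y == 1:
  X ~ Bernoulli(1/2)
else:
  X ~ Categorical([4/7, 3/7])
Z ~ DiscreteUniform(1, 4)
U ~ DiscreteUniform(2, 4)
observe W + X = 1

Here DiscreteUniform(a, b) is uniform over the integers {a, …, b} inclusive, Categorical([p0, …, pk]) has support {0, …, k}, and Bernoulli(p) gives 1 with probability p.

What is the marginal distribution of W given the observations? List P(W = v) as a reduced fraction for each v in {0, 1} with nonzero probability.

Enumerate traces; 192 have nonzero weight after conditioning:
  (Y=0, W=0, V=0, X=1, Z=1, U=2) weight 1/2912
  (Y=0, W=0, V=0, X=1, Z=1, U=3) weight 1/2912
  (Y=0, W=0, V=0, X=1, Z=1, U=4) weight 1/2912
  (Y=0, W=0, V=0, X=1, Z=2, U=2) weight 1/2912
  (Y=0, W=0, V=0, X=1, Z=2, U=3) weight 1/2912
  (Y=0, W=0, V=0, X=1, Z=2, U=4) weight 1/2912
  (Y=0, W=0, V=0, X=1, Z=3, U=2) weight 1/2912
  (Y=0, W=0, V=0, X=1, Z=3, U=3) weight 1/2912
  (Y=0, W=1, V=0, X=0, Z=1, U=2) weight 1/672
  … 183 more
Group by W:
  weight(W=0) = 27/112
  weight(W=1) = 29/112
Total weight = 27/112 + 29/112 = 1/2
P(W=0 | obs) = 27/112 / 1/2 = 27/56
P(W=1 | obs) = 29/112 / 1/2 = 29/56

P(W=0) = 27/56, P(W=1) = 29/56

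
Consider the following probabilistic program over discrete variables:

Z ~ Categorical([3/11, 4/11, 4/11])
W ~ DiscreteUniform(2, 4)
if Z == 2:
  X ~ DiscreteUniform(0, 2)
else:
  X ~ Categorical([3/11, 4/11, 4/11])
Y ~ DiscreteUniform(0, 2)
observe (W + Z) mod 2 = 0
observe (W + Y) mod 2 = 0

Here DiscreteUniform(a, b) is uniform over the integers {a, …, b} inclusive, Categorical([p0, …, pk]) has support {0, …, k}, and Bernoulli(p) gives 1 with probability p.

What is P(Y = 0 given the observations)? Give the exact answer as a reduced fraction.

Enumerate traces; 27 have nonzero weight after conditioning:
  (Z=0, W=2, X=0, Y=0) weight 1/121
  (Z=0, W=2, X=0, Y=2) weight 1/121
  (Z=0, W=2, X=1, Y=0) weight 4/363
  (Z=0, W=2, X=1, Y=2) weight 4/363
  (Z=0, W=2, X=2, Y=0) weight 4/363
  (Z=0, W=2, X=2, Y=2) weight 4/363
  (Z=0, W=4, X=0, Y=0) weight 1/121
  (Z=0, W=4, X=0, Y=2) weight 1/121
  (Z=1, W=3, X=0, Y=1) weight 4/363
  … 18 more
Group by Y:
  weight(Y=0) = 14/99
  weight(Y=1) = 4/99
  weight(Y=2) = 14/99
Total weight = 14/99 + 4/99 + 14/99 = 32/99
P(Y=0 | obs) = 14/99 / 32/99 = 7/16
P(Y=1 | obs) = 4/99 / 32/99 = 1/8
P(Y=2 | obs) = 14/99 / 32/99 = 7/16

P(Y = 0 | obs) = 7/16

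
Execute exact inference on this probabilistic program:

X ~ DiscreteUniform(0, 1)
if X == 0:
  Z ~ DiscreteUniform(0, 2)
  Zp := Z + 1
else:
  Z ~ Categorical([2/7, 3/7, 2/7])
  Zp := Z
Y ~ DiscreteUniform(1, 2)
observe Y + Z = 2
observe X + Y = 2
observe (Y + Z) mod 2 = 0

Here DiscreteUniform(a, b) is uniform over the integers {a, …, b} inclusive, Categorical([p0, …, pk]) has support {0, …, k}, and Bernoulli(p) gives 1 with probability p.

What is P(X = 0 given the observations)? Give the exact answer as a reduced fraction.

P(X = 0 | obs) = 7/16

Enumerate traces; 2 have nonzero weight after conditioning:
  (X=0, Z=0, Y=2) weight 1/12
  (X=1, Z=1, Y=1) weight 3/28
Group by X:
  weight(X=0) = 1/12
  weight(X=1) = 3/28
Total weight = 1/12 + 3/28 = 4/21
P(X=0 | obs) = 1/12 / 4/21 = 7/16
P(X=1 | obs) = 3/28 / 4/21 = 9/16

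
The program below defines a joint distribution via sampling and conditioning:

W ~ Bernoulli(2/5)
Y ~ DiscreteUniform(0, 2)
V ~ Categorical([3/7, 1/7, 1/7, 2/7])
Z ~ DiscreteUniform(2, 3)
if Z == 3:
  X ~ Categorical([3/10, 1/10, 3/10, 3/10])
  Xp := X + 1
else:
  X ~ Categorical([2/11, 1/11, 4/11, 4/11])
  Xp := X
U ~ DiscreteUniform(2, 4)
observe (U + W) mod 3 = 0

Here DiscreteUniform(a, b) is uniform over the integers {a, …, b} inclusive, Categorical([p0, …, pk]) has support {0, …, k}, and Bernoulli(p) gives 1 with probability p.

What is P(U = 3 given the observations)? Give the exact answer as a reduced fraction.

P(U = 3 | obs) = 3/5

Enumerate traces; 192 have nonzero weight after conditioning:
  (W=0, Y=0, V=0, Z=2, X=0, U=3) weight 1/385
  (W=0, Y=0, V=0, Z=2, X=1, U=3) weight 1/770
  (W=0, Y=0, V=0, Z=2, X=2, U=3) weight 2/385
  (W=0, Y=0, V=0, Z=2, X=3, U=3) weight 2/385
  (W=0, Y=0, V=0, Z=3, X=0, U=3) weight 3/700
  (W=0, Y=0, V=0, Z=3, X=1, U=3) weight 1/700
  (W=0, Y=0, V=0, Z=3, X=2, U=3) weight 3/700
  (W=0, Y=0, V=0, Z=3, X=3, U=3) weight 3/700
  (W=1, Y=0, V=0, Z=2, X=0, U=2) weight 2/1155
  … 183 more
Group by U:
  weight(U=2) = 2/15
  weight(U=3) = 1/5
Total weight = 2/15 + 1/5 = 1/3
P(U=2 | obs) = 2/15 / 1/3 = 2/5
P(U=3 | obs) = 1/5 / 1/3 = 3/5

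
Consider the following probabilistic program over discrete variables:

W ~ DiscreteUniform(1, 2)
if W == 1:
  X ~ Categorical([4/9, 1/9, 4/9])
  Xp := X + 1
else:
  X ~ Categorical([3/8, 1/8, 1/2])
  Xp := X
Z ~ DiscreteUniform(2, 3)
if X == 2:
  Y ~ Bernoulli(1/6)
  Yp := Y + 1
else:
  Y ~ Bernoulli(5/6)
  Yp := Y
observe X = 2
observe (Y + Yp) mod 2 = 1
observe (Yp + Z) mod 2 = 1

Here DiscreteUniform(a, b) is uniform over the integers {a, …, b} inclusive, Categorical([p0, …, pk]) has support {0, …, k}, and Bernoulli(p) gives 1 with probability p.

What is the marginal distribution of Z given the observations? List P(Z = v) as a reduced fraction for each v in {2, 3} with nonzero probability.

P(Z=2) = 5/6, P(Z=3) = 1/6

Enumerate traces; 4 have nonzero weight after conditioning:
  (W=1, X=2, Z=2, Y=0) weight 5/54
  (W=1, X=2, Z=3, Y=1) weight 1/54
  (W=2, X=2, Z=2, Y=0) weight 5/48
  (W=2, X=2, Z=3, Y=1) weight 1/48
Group by Z:
  weight(Z=2) = 85/432
  weight(Z=3) = 17/432
Total weight = 85/432 + 17/432 = 17/72
P(Z=2 | obs) = 85/432 / 17/72 = 5/6
P(Z=3 | obs) = 17/432 / 17/72 = 1/6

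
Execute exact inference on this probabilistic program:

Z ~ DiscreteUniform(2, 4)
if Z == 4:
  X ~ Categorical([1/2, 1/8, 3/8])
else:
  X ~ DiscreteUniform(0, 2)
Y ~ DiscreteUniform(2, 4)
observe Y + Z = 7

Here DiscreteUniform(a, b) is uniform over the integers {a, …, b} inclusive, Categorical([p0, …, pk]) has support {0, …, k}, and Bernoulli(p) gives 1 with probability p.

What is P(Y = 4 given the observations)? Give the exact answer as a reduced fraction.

Enumerate traces; 6 have nonzero weight after conditioning:
  (Z=3, X=0, Y=4) weight 1/27
  (Z=3, X=1, Y=4) weight 1/27
  (Z=3, X=2, Y=4) weight 1/27
  (Z=4, X=0, Y=3) weight 1/18
  (Z=4, X=1, Y=3) weight 1/72
  (Z=4, X=2, Y=3) weight 1/24
Group by Y:
  weight(Y=3) = 1/9
  weight(Y=4) = 1/9
Total weight = 1/9 + 1/9 = 2/9
P(Y=3 | obs) = 1/9 / 2/9 = 1/2
P(Y=4 | obs) = 1/9 / 2/9 = 1/2

P(Y = 4 | obs) = 1/2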